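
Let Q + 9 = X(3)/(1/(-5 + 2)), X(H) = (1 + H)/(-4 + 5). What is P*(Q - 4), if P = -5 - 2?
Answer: 175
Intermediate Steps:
P = -7
X(H) = 1 + H (X(H) = (1 + H)/1 = (1 + H)*1 = 1 + H)
Q = -21 (Q = -9 + (1 + 3)/(1/(-5 + 2)) = -9 + 4/(1/(-3)) = -9 + 4/(-⅓) = -9 + 4*(-3) = -9 - 12 = -21)
P*(Q - 4) = -7*(-21 - 4) = -7*(-25) = 175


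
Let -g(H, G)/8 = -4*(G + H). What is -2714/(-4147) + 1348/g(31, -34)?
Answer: -1332403/99528 ≈ -13.387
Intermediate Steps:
g(H, G) = 32*G + 32*H (g(H, G) = -(-32)*(G + H) = -8*(-4*G - 4*H) = 32*G + 32*H)
-2714/(-4147) + 1348/g(31, -34) = -2714/(-4147) + 1348/(32*(-34) + 32*31) = -2714*(-1/4147) + 1348/(-1088 + 992) = 2714/4147 + 1348/(-96) = 2714/4147 + 1348*(-1/96) = 2714/4147 - 337/24 = -1332403/99528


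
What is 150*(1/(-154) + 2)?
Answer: 23025/77 ≈ 299.03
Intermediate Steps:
150*(1/(-154) + 2) = 150*(-1/154 + 2) = 150*(307/154) = 23025/77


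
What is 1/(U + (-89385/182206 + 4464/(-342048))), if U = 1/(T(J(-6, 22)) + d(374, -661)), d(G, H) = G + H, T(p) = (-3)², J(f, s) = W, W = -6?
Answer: -90238796942/45770835415 ≈ -1.9715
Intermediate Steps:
J(f, s) = -6
T(p) = 9
U = -1/278 (U = 1/(9 + (374 - 661)) = 1/(9 - 287) = 1/(-278) = -1/278 ≈ -0.0035971)
1/(U + (-89385/182206 + 4464/(-342048))) = 1/(-1/278 + (-89385/182206 + 4464/(-342048))) = 1/(-1/278 + (-89385*1/182206 + 4464*(-1/342048))) = 1/(-1/278 + (-89385/182206 - 93/7126)) = 1/(-1/278 - 163475667/324599989) = 1/(-45770835415/90238796942) = -90238796942/45770835415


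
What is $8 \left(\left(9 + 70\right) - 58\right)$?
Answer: $168$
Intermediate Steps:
$8 \left(\left(9 + 70\right) - 58\right) = 8 \left(79 - 58\right) = 8 \cdot 21 = 168$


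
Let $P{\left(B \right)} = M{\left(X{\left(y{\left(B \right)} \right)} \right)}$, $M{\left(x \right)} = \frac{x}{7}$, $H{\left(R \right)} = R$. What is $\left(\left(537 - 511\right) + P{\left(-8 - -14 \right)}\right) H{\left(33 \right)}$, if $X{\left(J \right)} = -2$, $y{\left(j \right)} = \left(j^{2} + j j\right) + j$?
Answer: $\frac{5940}{7} \approx 848.57$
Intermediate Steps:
$y{\left(j \right)} = j + 2 j^{2}$ ($y{\left(j \right)} = \left(j^{2} + j^{2}\right) + j = 2 j^{2} + j = j + 2 j^{2}$)
$M{\left(x \right)} = \frac{x}{7}$ ($M{\left(x \right)} = x \frac{1}{7} = \frac{x}{7}$)
$P{\left(B \right)} = - \frac{2}{7}$ ($P{\left(B \right)} = \frac{1}{7} \left(-2\right) = - \frac{2}{7}$)
$\left(\left(537 - 511\right) + P{\left(-8 - -14 \right)}\right) H{\left(33 \right)} = \left(\left(537 - 511\right) - \frac{2}{7}\right) 33 = \left(26 - \frac{2}{7}\right) 33 = \frac{180}{7} \cdot 33 = \frac{5940}{7}$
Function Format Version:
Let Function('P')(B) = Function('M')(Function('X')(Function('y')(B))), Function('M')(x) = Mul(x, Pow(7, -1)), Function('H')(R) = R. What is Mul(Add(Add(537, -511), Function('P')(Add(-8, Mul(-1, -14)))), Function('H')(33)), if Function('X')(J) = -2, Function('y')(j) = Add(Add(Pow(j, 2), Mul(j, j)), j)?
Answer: Rational(5940, 7) ≈ 848.57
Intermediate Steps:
Function('y')(j) = Add(j, Mul(2, Pow(j, 2))) (Function('y')(j) = Add(Add(Pow(j, 2), Pow(j, 2)), j) = Add(Mul(2, Pow(j, 2)), j) = Add(j, Mul(2, Pow(j, 2))))
Function('M')(x) = Mul(Rational(1, 7), x) (Function('M')(x) = Mul(x, Rational(1, 7)) = Mul(Rational(1, 7), x))
Function('P')(B) = Rational(-2, 7) (Function('P')(B) = Mul(Rational(1, 7), -2) = Rational(-2, 7))
Mul(Add(Add(537, -511), Function('P')(Add(-8, Mul(-1, -14)))), Function('H')(33)) = Mul(Add(Add(537, -511), Rational(-2, 7)), 33) = Mul(Add(26, Rational(-2, 7)), 33) = Mul(Rational(180, 7), 33) = Rational(5940, 7)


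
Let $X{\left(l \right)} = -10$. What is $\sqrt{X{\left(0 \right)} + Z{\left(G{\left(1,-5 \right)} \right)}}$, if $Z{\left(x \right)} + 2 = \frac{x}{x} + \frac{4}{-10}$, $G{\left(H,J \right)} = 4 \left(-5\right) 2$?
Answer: $\frac{i \sqrt{285}}{5} \approx 3.3764 i$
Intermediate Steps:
$G{\left(H,J \right)} = -40$ ($G{\left(H,J \right)} = \left(-20\right) 2 = -40$)
$Z{\left(x \right)} = - \frac{7}{5}$ ($Z{\left(x \right)} = -2 + \left(\frac{x}{x} + \frac{4}{-10}\right) = -2 + \left(1 + 4 \left(- \frac{1}{10}\right)\right) = -2 + \left(1 - \frac{2}{5}\right) = -2 + \frac{3}{5} = - \frac{7}{5}$)
$\sqrt{X{\left(0 \right)} + Z{\left(G{\left(1,-5 \right)} \right)}} = \sqrt{-10 - \frac{7}{5}} = \sqrt{- \frac{57}{5}} = \frac{i \sqrt{285}}{5}$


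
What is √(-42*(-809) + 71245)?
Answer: √105223 ≈ 324.38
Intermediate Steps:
√(-42*(-809) + 71245) = √(33978 + 71245) = √105223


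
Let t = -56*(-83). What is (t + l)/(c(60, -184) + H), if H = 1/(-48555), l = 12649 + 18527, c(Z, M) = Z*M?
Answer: -1739434320/536047201 ≈ -3.2449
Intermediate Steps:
t = 4648
c(Z, M) = M*Z
l = 31176
H = -1/48555 ≈ -2.0595e-5
(t + l)/(c(60, -184) + H) = (4648 + 31176)/(-184*60 - 1/48555) = 35824/(-11040 - 1/48555) = 35824/(-536047201/48555) = 35824*(-48555/536047201) = -1739434320/536047201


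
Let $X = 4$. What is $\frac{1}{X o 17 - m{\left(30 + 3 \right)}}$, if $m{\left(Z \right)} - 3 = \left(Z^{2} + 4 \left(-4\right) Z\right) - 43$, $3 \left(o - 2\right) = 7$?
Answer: $- \frac{3}{679} \approx -0.0044183$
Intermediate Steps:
$o = \frac{13}{3}$ ($o = 2 + \frac{1}{3} \cdot 7 = 2 + \frac{7}{3} = \frac{13}{3} \approx 4.3333$)
$m{\left(Z \right)} = -40 + Z^{2} - 16 Z$ ($m{\left(Z \right)} = 3 - \left(43 - Z^{2} - 4 \left(-4\right) Z\right) = 3 - \left(43 - Z^{2} + 16 Z\right) = -40 + Z^{2} - 16 Z$)
$\frac{1}{X o 17 - m{\left(30 + 3 \right)}} = \frac{1}{4 \cdot \frac{13}{3} \cdot 17 - \left(-40 + \left(30 + 3\right)^{2} - 16 \left(30 + 3\right)\right)} = \frac{1}{\frac{52}{3} \cdot 17 - \left(-40 + 33^{2} - 528\right)} = \frac{1}{\frac{884}{3} - \left(-40 + 1089 - 528\right)} = \frac{1}{\frac{884}{3} - 521} = \frac{1}{- \frac{679}{3}} = - \frac{3}{679}$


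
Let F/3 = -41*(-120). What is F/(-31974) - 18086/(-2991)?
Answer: 89022434/15939039 ≈ 5.5852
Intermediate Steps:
F = 14760 (F = 3*(-41*(-120)) = 3*4920 = 14760)
F/(-31974) - 18086/(-2991) = 14760/(-31974) - 18086/(-2991) = 14760*(-1/31974) - 18086*(-1/2991) = -2460/5329 + 18086/2991 = 89022434/15939039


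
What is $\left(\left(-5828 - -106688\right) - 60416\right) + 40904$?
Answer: $81348$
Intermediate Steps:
$\left(\left(-5828 - -106688\right) - 60416\right) + 40904 = \left(\left(-5828 + 106688\right) - 60416\right) + 40904 = \left(100860 - 60416\right) + 40904 = 40444 + 40904 = 81348$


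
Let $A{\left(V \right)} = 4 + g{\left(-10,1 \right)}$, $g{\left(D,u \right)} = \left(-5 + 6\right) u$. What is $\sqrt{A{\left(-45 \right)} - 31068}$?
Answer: $i \sqrt{31063} \approx 176.25 i$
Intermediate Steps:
$g{\left(D,u \right)} = u$ ($g{\left(D,u \right)} = 1 u = u$)
$A{\left(V \right)} = 5$ ($A{\left(V \right)} = 4 + 1 = 5$)
$\sqrt{A{\left(-45 \right)} - 31068} = \sqrt{5 - 31068} = \sqrt{-31063} = i \sqrt{31063}$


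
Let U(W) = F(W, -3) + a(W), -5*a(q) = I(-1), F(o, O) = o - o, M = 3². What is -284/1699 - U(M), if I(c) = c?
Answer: -3119/8495 ≈ -0.36716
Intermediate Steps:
M = 9
F(o, O) = 0
a(q) = ⅕ (a(q) = -⅕*(-1) = ⅕)
U(W) = ⅕ (U(W) = 0 + ⅕ = ⅕)
-284/1699 - U(M) = -284/1699 - 1*⅕ = -284*1/1699 - ⅕ = -284/1699 - ⅕ = -3119/8495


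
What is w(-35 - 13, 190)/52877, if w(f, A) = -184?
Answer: -8/2299 ≈ -0.0034798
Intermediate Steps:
w(-35 - 13, 190)/52877 = -184/52877 = -184*1/52877 = -8/2299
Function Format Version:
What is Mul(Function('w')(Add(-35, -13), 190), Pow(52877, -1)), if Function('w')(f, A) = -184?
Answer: Rational(-8, 2299) ≈ -0.0034798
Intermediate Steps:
Mul(Function('w')(Add(-35, -13), 190), Pow(52877, -1)) = Mul(-184, Pow(52877, -1)) = Mul(-184, Rational(1, 52877)) = Rational(-8, 2299)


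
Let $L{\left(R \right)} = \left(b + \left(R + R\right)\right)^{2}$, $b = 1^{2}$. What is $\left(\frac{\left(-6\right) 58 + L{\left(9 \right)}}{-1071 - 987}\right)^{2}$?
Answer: $\frac{169}{4235364} \approx 3.9902 \cdot 10^{-5}$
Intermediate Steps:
$b = 1$
$L{\left(R \right)} = \left(1 + 2 R\right)^{2}$ ($L{\left(R \right)} = \left(1 + \left(R + R\right)\right)^{2} = \left(1 + 2 R\right)^{2}$)
$\left(\frac{\left(-6\right) 58 + L{\left(9 \right)}}{-1071 - 987}\right)^{2} = \left(\frac{\left(-6\right) 58 + \left(1 + 2 \cdot 9\right)^{2}}{-1071 - 987}\right)^{2} = \left(\frac{-348 + \left(1 + 18\right)^{2}}{-2058}\right)^{2} = \left(\left(-348 + 19^{2}\right) \left(- \frac{1}{2058}\right)\right)^{2} = \left(\left(-348 + 361\right) \left(- \frac{1}{2058}\right)\right)^{2} = \left(13 \left(- \frac{1}{2058}\right)\right)^{2} = \left(- \frac{13}{2058}\right)^{2} = \frac{169}{4235364}$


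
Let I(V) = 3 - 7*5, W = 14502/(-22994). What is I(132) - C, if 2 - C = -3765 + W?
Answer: -43684354/11497 ≈ -3799.6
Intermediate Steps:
W = -7251/11497 (W = 14502*(-1/22994) = -7251/11497 ≈ -0.63069)
C = 43316450/11497 (C = 2 - (-3765 - 7251/11497) = 2 - 1*(-43293456/11497) = 2 + 43293456/11497 = 43316450/11497 ≈ 3767.6)
I(V) = -32 (I(V) = 3 - 35 = -32)
I(132) - C = -32 - 1*43316450/11497 = -32 - 43316450/11497 = -43684354/11497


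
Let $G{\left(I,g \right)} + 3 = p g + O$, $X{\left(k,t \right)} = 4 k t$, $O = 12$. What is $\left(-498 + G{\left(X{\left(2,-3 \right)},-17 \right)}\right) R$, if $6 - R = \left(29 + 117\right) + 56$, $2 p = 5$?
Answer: $104174$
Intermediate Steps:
$p = \frac{5}{2}$ ($p = \frac{1}{2} \cdot 5 = \frac{5}{2} \approx 2.5$)
$X{\left(k,t \right)} = 4 k t$
$R = -196$ ($R = 6 - \left(\left(29 + 117\right) + 56\right) = 6 - \left(146 + 56\right) = 6 - 202 = -196$)
$G{\left(I,g \right)} = 9 + \frac{5 g}{2}$ ($G{\left(I,g \right)} = -3 + \left(\frac{5 g}{2} + 12\right) = -3 + \left(12 + \frac{5 g}{2}\right) = 9 + \frac{5 g}{2}$)
$\left(-498 + G{\left(X{\left(2,-3 \right)},-17 \right)}\right) R = \left(-498 + \left(9 + \frac{5}{2} \left(-17\right)\right)\right) \left(-196\right) = \left(-498 + \left(9 - \frac{85}{2}\right)\right) \left(-196\right) = \left(-498 - \frac{67}{2}\right) \left(-196\right) = \left(- \frac{1063}{2}\right) \left(-196\right) = 104174$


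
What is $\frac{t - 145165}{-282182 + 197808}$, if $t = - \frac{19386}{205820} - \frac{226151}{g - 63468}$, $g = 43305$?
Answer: $\frac{301190570854999}{175073884119420} \approx 1.7204$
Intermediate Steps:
$t = \frac{23077759451}{2074974330}$ ($t = - \frac{19386}{205820} - \frac{226151}{43305 - 63468} = \left(-19386\right) \frac{1}{205820} - \frac{226151}{-20163} = - \frac{9693}{102910} - - \frac{226151}{20163} = - \frac{9693}{102910} + \frac{226151}{20163} = \frac{23077759451}{2074974330} \approx 11.122$)
$\frac{t - 145165}{-282182 + 197808} = \frac{\frac{23077759451}{2074974330} - 145165}{-282182 + 197808} = - \frac{301190570854999}{2074974330 \left(-84374\right)} = \left(- \frac{301190570854999}{2074974330}\right) \left(- \frac{1}{84374}\right) = \frac{301190570854999}{175073884119420}$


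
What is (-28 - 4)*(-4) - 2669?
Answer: -2541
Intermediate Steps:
(-28 - 4)*(-4) - 2669 = -32*(-4) - 2669 = 128 - 2669 = -2541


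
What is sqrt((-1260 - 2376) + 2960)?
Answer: 26*I ≈ 26.0*I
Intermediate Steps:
sqrt((-1260 - 2376) + 2960) = sqrt(-3636 + 2960) = sqrt(-676) = 26*I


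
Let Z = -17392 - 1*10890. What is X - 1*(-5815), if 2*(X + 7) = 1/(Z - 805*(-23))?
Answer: 113453471/19534 ≈ 5808.0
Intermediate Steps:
Z = -28282 (Z = -17392 - 10890 = -28282)
X = -136739/19534 (X = -7 + 1/(2*(-28282 - 805*(-23))) = -7 + 1/(2*(-28282 + 18515)) = -7 + (½)/(-9767) = -7 + (½)*(-1/9767) = -7 - 1/19534 = -136739/19534 ≈ -7.0001)
X - 1*(-5815) = -136739/19534 - 1*(-5815) = -136739/19534 + 5815 = 113453471/19534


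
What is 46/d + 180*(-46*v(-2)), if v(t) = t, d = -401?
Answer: 6640514/401 ≈ 16560.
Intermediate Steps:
46/d + 180*(-46*v(-2)) = 46/(-401) + 180*(-46*(-2)) = 46*(-1/401) + 180*92 = -46/401 + 16560 = 6640514/401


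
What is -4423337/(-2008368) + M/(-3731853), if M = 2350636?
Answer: 3928767110471/2498311381968 ≈ 1.5726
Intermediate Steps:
-4423337/(-2008368) + M/(-3731853) = -4423337/(-2008368) + 2350636/(-3731853) = -4423337*(-1/2008368) + 2350636*(-1/3731853) = 4423337/2008368 - 2350636/3731853 = 3928767110471/2498311381968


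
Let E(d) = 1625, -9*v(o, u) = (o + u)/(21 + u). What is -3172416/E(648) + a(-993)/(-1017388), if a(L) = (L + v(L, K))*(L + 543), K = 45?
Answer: -1365820471913/699454250 ≈ -1952.7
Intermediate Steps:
v(o, u) = -(o + u)/(9*(21 + u))
a(L) = (543 + L)*(-5/66 + 593*L/594) (a(L) = (L + (-L - 1*45)/(9*(21 + 45)))*(L + 543) = (L + (⅑)*(-L - 45)/66)*(543 + L) = (L + (⅑)*(1/66)*(-45 - L))*(543 + L) = (L + (-5/66 - L/594))*(543 + L) = (-5/66 + 593*L/594)*(543 + L) = (543 + L)*(-5/66 + 593*L/594))
-3172416/E(648) + a(-993)/(-1017388) = -3172416/1625 + (-905/22 + (593/594)*(-993)² + (53659/99)*(-993))/(-1017388) = -3172416*1/1625 + (-905/22 + (593/594)*986049 - 17761129/33)*(-1/1017388) = -244032/125 + (-905/22 + 64969673/66 - 17761129/33)*(-1/1017388) = -244032/125 + (4907450/11)*(-1/1017388) = -244032/125 - 2453725/5595634 = -1365820471913/699454250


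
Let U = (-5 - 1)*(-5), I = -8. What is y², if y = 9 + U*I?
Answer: 53361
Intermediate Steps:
U = 30 (U = -6*(-5) = 30)
y = -231 (y = 9 + 30*(-8) = 9 - 240 = -231)
y² = (-231)² = 53361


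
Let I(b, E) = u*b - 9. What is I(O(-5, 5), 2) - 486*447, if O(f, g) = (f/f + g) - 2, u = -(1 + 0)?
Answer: -217255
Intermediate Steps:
u = -1 (u = -1*1 = -1)
O(f, g) = -1 + g (O(f, g) = (1 + g) - 2 = -1 + g)
I(b, E) = -9 - b (I(b, E) = -b - 9 = -9 - b)
I(O(-5, 5), 2) - 486*447 = (-9 - (-1 + 5)) - 486*447 = (-9 - 1*4) - 217242 = (-9 - 4) - 217242 = -13 - 217242 = -217255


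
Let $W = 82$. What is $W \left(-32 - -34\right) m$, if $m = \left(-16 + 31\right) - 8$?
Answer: $1148$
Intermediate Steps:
$m = 7$ ($m = 15 - 8 = 7$)
$W \left(-32 - -34\right) m = 82 \left(-32 - -34\right) 7 = 82 \left(-32 + 34\right) 7 = 82 \cdot 2 \cdot 7 = 164 \cdot 7 = 1148$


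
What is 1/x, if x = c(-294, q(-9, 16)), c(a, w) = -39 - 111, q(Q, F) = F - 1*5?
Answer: -1/150 ≈ -0.0066667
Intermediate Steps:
q(Q, F) = -5 + F (q(Q, F) = F - 5 = -5 + F)
c(a, w) = -150
x = -150
1/x = 1/(-150) = -1/150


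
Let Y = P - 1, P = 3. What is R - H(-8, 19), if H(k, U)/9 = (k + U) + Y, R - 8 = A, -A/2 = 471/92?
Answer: -5485/46 ≈ -119.24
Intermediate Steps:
A = -471/46 (A = -942/92 = -2*471/92 = -471/46 ≈ -10.239)
R = -103/46 (R = 8 - 471/46 = -103/46 ≈ -2.2391)
Y = 2 (Y = 3 - 1 = 2)
H(k, U) = 18 + 9*U + 9*k (H(k, U) = 9*((k + U) + 2) = 9*((U + k) + 2) = 9*(2 + U + k) = 18 + 9*U + 9*k)
R - H(-8, 19) = -103/46 - (18 + 9*19 + 9*(-8)) = -103/46 - (18 + 171 - 72) = -103/46 - 1*117 = -103/46 - 117 = -5485/46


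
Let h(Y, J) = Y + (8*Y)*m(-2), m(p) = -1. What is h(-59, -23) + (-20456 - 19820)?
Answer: -39863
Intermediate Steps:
h(Y, J) = -7*Y (h(Y, J) = Y + (8*Y)*(-1) = Y - 8*Y = -7*Y)
h(-59, -23) + (-20456 - 19820) = -7*(-59) + (-20456 - 19820) = 413 - 40276 = -39863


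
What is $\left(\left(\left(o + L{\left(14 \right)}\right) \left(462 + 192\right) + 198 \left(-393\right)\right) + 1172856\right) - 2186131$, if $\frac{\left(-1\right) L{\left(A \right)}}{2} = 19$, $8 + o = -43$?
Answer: $-1149295$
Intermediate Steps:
$o = -51$ ($o = -8 - 43 = -51$)
$L{\left(A \right)} = -38$ ($L{\left(A \right)} = \left(-2\right) 19 = -38$)
$\left(\left(\left(o + L{\left(14 \right)}\right) \left(462 + 192\right) + 198 \left(-393\right)\right) + 1172856\right) - 2186131 = \left(\left(\left(-51 - 38\right) \left(462 + 192\right) + 198 \left(-393\right)\right) + 1172856\right) - 2186131 = \left(\left(\left(-89\right) 654 - 77814\right) + 1172856\right) - 2186131 = \left(\left(-58206 - 77814\right) + 1172856\right) - 2186131 = \left(-136020 + 1172856\right) - 2186131 = 1036836 - 2186131 = -1149295$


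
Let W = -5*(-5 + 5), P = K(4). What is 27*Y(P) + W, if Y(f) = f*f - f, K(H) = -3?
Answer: 324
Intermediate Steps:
P = -3
Y(f) = f**2 - f
W = 0 (W = -5*0 = 0)
27*Y(P) + W = 27*(-3*(-1 - 3)) + 0 = 27*(-3*(-4)) + 0 = 27*12 + 0 = 324 + 0 = 324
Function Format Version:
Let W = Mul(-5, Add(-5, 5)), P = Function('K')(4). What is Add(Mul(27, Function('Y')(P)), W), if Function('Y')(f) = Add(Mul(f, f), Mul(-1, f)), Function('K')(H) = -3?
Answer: 324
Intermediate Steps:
P = -3
Function('Y')(f) = Add(Pow(f, 2), Mul(-1, f))
W = 0 (W = Mul(-5, 0) = 0)
Add(Mul(27, Function('Y')(P)), W) = Add(Mul(27, Mul(-3, Add(-1, -3))), 0) = Add(Mul(27, Mul(-3, -4)), 0) = Add(Mul(27, 12), 0) = Add(324, 0) = 324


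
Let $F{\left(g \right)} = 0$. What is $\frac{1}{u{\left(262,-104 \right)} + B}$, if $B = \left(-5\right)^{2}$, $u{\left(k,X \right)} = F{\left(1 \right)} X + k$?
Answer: $\frac{1}{287} \approx 0.0034843$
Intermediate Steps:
$u{\left(k,X \right)} = k$ ($u{\left(k,X \right)} = 0 X + k = 0 + k = k$)
$B = 25$
$\frac{1}{u{\left(262,-104 \right)} + B} = \frac{1}{262 + 25} = \frac{1}{287}$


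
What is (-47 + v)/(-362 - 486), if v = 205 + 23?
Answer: -181/848 ≈ -0.21344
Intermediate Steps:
v = 228
(-47 + v)/(-362 - 486) = (-47 + 228)/(-362 - 486) = 181/(-848) = 181*(-1/848) = -181/848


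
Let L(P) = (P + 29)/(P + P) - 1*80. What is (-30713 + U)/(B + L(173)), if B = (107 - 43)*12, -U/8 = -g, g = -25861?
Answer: -41104973/119125 ≈ -345.06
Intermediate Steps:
L(P) = -80 + (29 + P)/(2*P) (L(P) = (29 + P)/((2*P)) - 80 = (29 + P)*(1/(2*P)) - 80 = (29 + P)/(2*P) - 80 = -80 + (29 + P)/(2*P))
U = -206888 (U = -(-8)*(-25861) = -8*25861 = -206888)
B = 768 (B = 64*12 = 768)
(-30713 + U)/(B + L(173)) = (-30713 - 206888)/(768 + (½)*(29 - 159*173)/173) = -237601/(768 + (½)*(1/173)*(29 - 27507)) = -237601/(768 + (½)*(1/173)*(-27478)) = -237601/(768 - 13739/173) = -237601/119125/173 = -237601*173/119125 = -41104973/119125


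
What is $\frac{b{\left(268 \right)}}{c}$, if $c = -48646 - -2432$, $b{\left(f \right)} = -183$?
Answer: $\frac{183}{46214} \approx 0.0039598$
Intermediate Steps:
$c = -46214$ ($c = -48646 + 2432 = -46214$)
$\frac{b{\left(268 \right)}}{c} = - \frac{183}{-46214} = \left(-183\right) \left(- \frac{1}{46214}\right) = \frac{183}{46214}$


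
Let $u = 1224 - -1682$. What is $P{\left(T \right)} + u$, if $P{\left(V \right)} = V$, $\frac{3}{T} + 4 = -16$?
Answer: $\frac{58117}{20} \approx 2905.9$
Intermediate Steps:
$T = - \frac{3}{20}$ ($T = \frac{3}{-4 - 16} = \frac{3}{-20} = 3 \left(- \frac{1}{20}\right) = - \frac{3}{20} \approx -0.15$)
$u = 2906$ ($u = 1224 + 1682 = 2906$)
$P{\left(T \right)} + u = - \frac{3}{20} + 2906 = \frac{58117}{20}$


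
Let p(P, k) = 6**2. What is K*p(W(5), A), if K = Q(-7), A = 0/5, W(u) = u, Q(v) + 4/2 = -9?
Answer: -396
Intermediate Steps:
Q(v) = -11 (Q(v) = -2 - 9 = -11)
A = 0 (A = 0*(1/5) = 0)
p(P, k) = 36
K = -11
K*p(W(5), A) = -11*36 = -396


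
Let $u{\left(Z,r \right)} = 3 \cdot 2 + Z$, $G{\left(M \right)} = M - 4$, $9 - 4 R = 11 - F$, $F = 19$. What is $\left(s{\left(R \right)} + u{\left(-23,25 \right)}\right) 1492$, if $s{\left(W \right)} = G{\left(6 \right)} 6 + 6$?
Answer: $1492$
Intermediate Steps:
$R = \frac{17}{4}$ ($R = \frac{9}{4} - \frac{11 - 19}{4} = \frac{9}{4} - -2 = \frac{9}{4} + 2 = \frac{17}{4} \approx 4.25$)
$G{\left(M \right)} = -4 + M$
$u{\left(Z,r \right)} = 6 + Z$
$s{\left(W \right)} = 18$ ($s{\left(W \right)} = \left(-4 + 6\right) 6 + 6 = 2 \cdot 6 + 6 = 12 + 6 = 18$)
$\left(s{\left(R \right)} + u{\left(-23,25 \right)}\right) 1492 = \left(18 + \left(6 - 23\right)\right) 1492 = \left(18 - 17\right) 1492 = 1 \cdot 1492 = 1492$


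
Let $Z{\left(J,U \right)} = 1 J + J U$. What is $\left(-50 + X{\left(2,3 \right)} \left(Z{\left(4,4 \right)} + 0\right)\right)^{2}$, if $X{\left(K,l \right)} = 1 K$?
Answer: $100$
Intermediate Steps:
$X{\left(K,l \right)} = K$
$Z{\left(J,U \right)} = J + J U$
$\left(-50 + X{\left(2,3 \right)} \left(Z{\left(4,4 \right)} + 0\right)\right)^{2} = \left(-50 + 2 \left(4 \left(1 + 4\right) + 0\right)\right)^{2} = \left(-50 + 2 \left(4 \cdot 5 + 0\right)\right)^{2} = \left(-50 + 2 \left(20 + 0\right)\right)^{2} = \left(-50 + 2 \cdot 20\right)^{2} = \left(-50 + 40\right)^{2} = \left(-10\right)^{2} = 100$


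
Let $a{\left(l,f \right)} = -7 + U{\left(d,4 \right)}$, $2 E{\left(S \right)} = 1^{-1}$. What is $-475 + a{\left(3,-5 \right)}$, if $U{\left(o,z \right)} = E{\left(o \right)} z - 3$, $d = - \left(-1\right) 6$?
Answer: $-483$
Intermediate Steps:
$E{\left(S \right)} = \frac{1}{2}$ ($E{\left(S \right)} = \frac{1}{2 \cdot 1} = \frac{1}{2} \cdot 1 = \frac{1}{2}$)
$d = 6$ ($d = \left(-1\right) \left(-6\right) = 6$)
$U{\left(o,z \right)} = -3 + \frac{z}{2}$ ($U{\left(o,z \right)} = \frac{z}{2} - 3 = -3 + \frac{z}{2}$)
$a{\left(l,f \right)} = -8$ ($a{\left(l,f \right)} = -7 + \left(-3 + \frac{1}{2} \cdot 4\right) = -7 + \left(-3 + 2\right) = -7 - 1 = -8$)
$-475 + a{\left(3,-5 \right)} = -475 - 8 = -483$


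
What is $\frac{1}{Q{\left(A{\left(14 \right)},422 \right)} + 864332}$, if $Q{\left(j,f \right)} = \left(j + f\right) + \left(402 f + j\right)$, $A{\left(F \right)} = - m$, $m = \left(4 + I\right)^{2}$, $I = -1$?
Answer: $\frac{1}{1034380} \approx 9.6676 \cdot 10^{-7}$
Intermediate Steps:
$m = 9$ ($m = \left(4 - 1\right)^{2} = 3^{2} = 9$)
$A{\left(F \right)} = -9$ ($A{\left(F \right)} = \left(-1\right) 9 = -9$)
$Q{\left(j,f \right)} = 2 j + 403 f$ ($Q{\left(j,f \right)} = \left(f + j\right) + \left(j + 402 f\right) = 2 j + 403 f$)
$\frac{1}{Q{\left(A{\left(14 \right)},422 \right)} + 864332} = \frac{1}{\left(2 \left(-9\right) + 403 \cdot 422\right) + 864332} = \frac{1}{\left(-18 + 170066\right) + 864332} = \frac{1}{170048 + 864332} = \frac{1}{1034380}$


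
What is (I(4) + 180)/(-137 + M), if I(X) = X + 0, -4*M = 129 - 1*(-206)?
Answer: -736/883 ≈ -0.83352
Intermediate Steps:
M = -335/4 (M = -(129 - 1*(-206))/4 = -(129 + 206)/4 = -¼*335 = -335/4 ≈ -83.750)
I(X) = X
(I(4) + 180)/(-137 + M) = (4 + 180)/(-137 - 335/4) = 184/(-883/4) = 184*(-4/883) = -736/883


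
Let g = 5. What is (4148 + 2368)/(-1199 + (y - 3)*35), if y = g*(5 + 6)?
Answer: 724/69 ≈ 10.493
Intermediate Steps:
y = 55 (y = 5*(5 + 6) = 5*11 = 55)
(4148 + 2368)/(-1199 + (y - 3)*35) = (4148 + 2368)/(-1199 + (55 - 3)*35) = 6516/(-1199 + 52*35) = 6516/(-1199 + 1820) = 6516/621 = 6516*(1/621) = 724/69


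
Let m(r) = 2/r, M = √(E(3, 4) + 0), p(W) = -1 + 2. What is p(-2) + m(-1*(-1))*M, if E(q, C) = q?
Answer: 1 + 2*√3 ≈ 4.4641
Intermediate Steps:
p(W) = 1
M = √3 (M = √(3 + 0) = √3 ≈ 1.7320)
p(-2) + m(-1*(-1))*M = 1 + (2/((-1*(-1))))*√3 = 1 + (2/1)*√3 = 1 + (2*1)*√3 = 1 + 2*√3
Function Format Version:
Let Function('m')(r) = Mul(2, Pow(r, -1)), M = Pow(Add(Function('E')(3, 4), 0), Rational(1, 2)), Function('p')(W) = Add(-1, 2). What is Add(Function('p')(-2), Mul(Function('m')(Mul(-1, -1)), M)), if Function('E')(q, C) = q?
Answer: Add(1, Mul(2, Pow(3, Rational(1, 2)))) ≈ 4.4641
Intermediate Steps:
Function('p')(W) = 1
M = Pow(3, Rational(1, 2)) (M = Pow(Add(3, 0), Rational(1, 2)) = Pow(3, Rational(1, 2)) ≈ 1.7320)
Add(Function('p')(-2), Mul(Function('m')(Mul(-1, -1)), M)) = Add(1, Mul(Mul(2, Pow(Mul(-1, -1), -1)), Pow(3, Rational(1, 2)))) = Add(1, Mul(Mul(2, Pow(1, -1)), Pow(3, Rational(1, 2)))) = Add(1, Mul(Mul(2, 1), Pow(3, Rational(1, 2)))) = Add(1, Mul(2, Pow(3, Rational(1, 2))))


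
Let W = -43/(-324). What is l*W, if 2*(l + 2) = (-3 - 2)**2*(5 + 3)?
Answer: 2107/162 ≈ 13.006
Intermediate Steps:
W = 43/324 (W = -43*(-1/324) = 43/324 ≈ 0.13272)
l = 98 (l = -2 + ((-3 - 2)**2*(5 + 3))/2 = -2 + ((-5)**2*8)/2 = -2 + (25*8)/2 = -2 + (1/2)*200 = -2 + 100 = 98)
l*W = 98*(43/324) = 2107/162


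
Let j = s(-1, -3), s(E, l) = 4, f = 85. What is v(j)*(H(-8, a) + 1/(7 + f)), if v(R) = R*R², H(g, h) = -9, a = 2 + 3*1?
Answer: -13232/23 ≈ -575.30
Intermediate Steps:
a = 5 (a = 2 + 3 = 5)
j = 4
v(R) = R³
v(j)*(H(-8, a) + 1/(7 + f)) = 4³*(-9 + 1/(7 + 85)) = 64*(-9 + 1/92) = 64*(-827/92) = -13232/23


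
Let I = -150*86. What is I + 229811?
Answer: 216911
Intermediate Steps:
I = -12900
I + 229811 = -12900 + 229811 = 216911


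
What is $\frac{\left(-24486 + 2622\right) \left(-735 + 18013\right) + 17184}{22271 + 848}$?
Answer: $- \frac{377749008}{23119} \approx -16339.0$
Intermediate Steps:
$\frac{\left(-24486 + 2622\right) \left(-735 + 18013\right) + 17184}{22271 + 848} = \frac{\left(-21864\right) 17278 + 17184}{23119} = \left(-377766192 + 17184\right) \frac{1}{23119} = \left(-377749008\right) \frac{1}{23119} = - \frac{377749008}{23119}$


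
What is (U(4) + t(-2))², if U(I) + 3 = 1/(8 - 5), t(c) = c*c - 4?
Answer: 64/9 ≈ 7.1111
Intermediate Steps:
t(c) = -4 + c² (t(c) = c² - 4 = -4 + c²)
U(I) = -8/3 (U(I) = -3 + 1/(8 - 5) = -3 + 1/3 = -3 + ⅓ = -8/3)
(U(4) + t(-2))² = (-8/3 + (-4 + (-2)²))² = (-8/3 + (-4 + 4))² = (-8/3 + 0)² = (-8/3)² = 64/9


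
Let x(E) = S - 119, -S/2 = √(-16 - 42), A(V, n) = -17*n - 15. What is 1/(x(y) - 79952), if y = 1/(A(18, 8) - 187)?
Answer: I/(-80071*I + 2*√58) ≈ -1.2489e-5 + 2.3757e-9*I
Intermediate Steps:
A(V, n) = -15 - 17*n
S = -2*I*√58 (S = -2*√(-16 - 42) = -2*I*√58 ≈ -15.232*I)
y = -1/338 (y = 1/((-15 - 17*8) - 187) = 1/((-15 - 136) - 187) = 1/(-151 - 187) = 1/(-338) = -1/338 ≈ -0.0029586)
x(E) = -119 - 2*I*√58 (x(E) = -2*I*√58 - 119 = -119 - 2*I*√58)
1/(x(y) - 79952) = 1/((-119 - 2*I*√58) - 79952) = 1/(-80071 - 2*I*√58)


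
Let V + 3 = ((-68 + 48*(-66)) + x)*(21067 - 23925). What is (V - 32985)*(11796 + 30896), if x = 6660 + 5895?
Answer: -1138454329480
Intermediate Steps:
x = 12555
V = -26633705 (V = -3 + ((-68 + 48*(-66)) + 12555)*(21067 - 23925) = -3 + ((-68 - 3168) + 12555)*(-2858) = -3 + (-3236 + 12555)*(-2858) = -3 + 9319*(-2858) = -3 - 26633702 = -26633705)
(V - 32985)*(11796 + 30896) = (-26633705 - 32985)*(11796 + 30896) = -26666690*42692 = -1138454329480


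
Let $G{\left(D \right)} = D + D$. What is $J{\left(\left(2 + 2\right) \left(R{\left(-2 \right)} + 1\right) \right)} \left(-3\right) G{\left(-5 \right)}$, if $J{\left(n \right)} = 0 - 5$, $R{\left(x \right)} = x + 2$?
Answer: $-150$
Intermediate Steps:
$G{\left(D \right)} = 2 D$
$R{\left(x \right)} = 2 + x$
$J{\left(n \right)} = -5$ ($J{\left(n \right)} = 0 - 5 = -5$)
$J{\left(\left(2 + 2\right) \left(R{\left(-2 \right)} + 1\right) \right)} \left(-3\right) G{\left(-5 \right)} = \left(-5\right) \left(-3\right) 2 \left(-5\right) = 15 \left(-10\right) = -150$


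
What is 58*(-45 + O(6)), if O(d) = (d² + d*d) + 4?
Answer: 1798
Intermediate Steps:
O(d) = 4 + 2*d² (O(d) = (d² + d²) + 4 = 2*d² + 4 = 4 + 2*d²)
58*(-45 + O(6)) = 58*(-45 + (4 + 2*6²)) = 58*(-45 + (4 + 2*36)) = 58*(-45 + (4 + 72)) = 58*(-45 + 76) = 58*31 = 1798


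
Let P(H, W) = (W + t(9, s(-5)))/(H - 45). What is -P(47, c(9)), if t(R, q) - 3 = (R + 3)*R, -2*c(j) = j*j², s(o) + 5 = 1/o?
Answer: 507/4 ≈ 126.75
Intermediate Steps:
s(o) = -5 + 1/o
c(j) = -j³/2 (c(j) = -j*j²/2 = -j³/2)
t(R, q) = 3 + R*(3 + R) (t(R, q) = 3 + (R + 3)*R = 3 + (3 + R)*R = 3 + R*(3 + R))
P(H, W) = (111 + W)/(-45 + H) (P(H, W) = (W + (3 + 9² + 3*9))/(H - 45) = (W + (3 + 81 + 27))/(-45 + H) = (W + 111)/(-45 + H) = (111 + W)/(-45 + H))
-P(47, c(9)) = -(111 - ½*9³)/(-45 + 47) = -(111 - ½*729)/2 = -(111 - 729/2)/2 = -(-507)/(2*2) = -1*(-507/4) = 507/4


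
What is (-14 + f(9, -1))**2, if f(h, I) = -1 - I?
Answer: 196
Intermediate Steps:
(-14 + f(9, -1))**2 = (-14 + (-1 - 1*(-1)))**2 = (-14 + (-1 + 1))**2 = (-14 + 0)**2 = (-14)**2 = 196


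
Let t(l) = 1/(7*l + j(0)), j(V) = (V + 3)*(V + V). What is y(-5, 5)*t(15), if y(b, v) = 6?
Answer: 2/35 ≈ 0.057143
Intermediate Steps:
j(V) = 2*V*(3 + V) (j(V) = (3 + V)*(2*V) = 2*V*(3 + V))
t(l) = 1/(7*l) (t(l) = 1/(7*l + 2*0*(3 + 0)) = 1/(7*l + 2*0*3) = 1/(7*l + 0) = 1/(7*l))
y(-5, 5)*t(15) = 6*((⅐)/15) = 6*((⅐)*(1/15)) = 6*(1/105) = 2/35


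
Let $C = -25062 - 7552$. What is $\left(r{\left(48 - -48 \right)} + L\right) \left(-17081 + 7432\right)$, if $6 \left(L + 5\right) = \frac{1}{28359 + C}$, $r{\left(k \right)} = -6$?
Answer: $\frac{2709738319}{25530} \approx 1.0614 \cdot 10^{5}$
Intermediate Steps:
$C = -32614$ ($C = -25062 - 7552 = -32614$)
$L = - \frac{127651}{25530}$ ($L = -5 + \frac{1}{6 \left(28359 - 32614\right)} = -5 + \frac{1}{6 \left(-4255\right)} = -5 + \frac{1}{6} \left(- \frac{1}{4255}\right) = -5 - \frac{1}{25530} = - \frac{127651}{25530} \approx -5.0$)
$\left(r{\left(48 - -48 \right)} + L\right) \left(-17081 + 7432\right) = \left(-6 - \frac{127651}{25530}\right) \left(-17081 + 7432\right) = \left(- \frac{280831}{25530}\right) \left(-9649\right) = \frac{2709738319}{25530}$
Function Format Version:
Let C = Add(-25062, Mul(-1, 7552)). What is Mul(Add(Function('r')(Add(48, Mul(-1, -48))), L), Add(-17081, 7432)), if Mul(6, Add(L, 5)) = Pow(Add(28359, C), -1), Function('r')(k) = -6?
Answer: Rational(2709738319, 25530) ≈ 1.0614e+5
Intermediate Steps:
C = -32614 (C = Add(-25062, -7552) = -32614)
L = Rational(-127651, 25530) (L = Add(-5, Mul(Rational(1, 6), Pow(Add(28359, -32614), -1))) = Add(-5, Mul(Rational(1, 6), Pow(-4255, -1))) = Add(-5, Mul(Rational(1, 6), Rational(-1, 4255))) = Add(-5, Rational(-1, 25530)) = Rational(-127651, 25530) ≈ -5.0000)
Mul(Add(Function('r')(Add(48, Mul(-1, -48))), L), Add(-17081, 7432)) = Mul(Add(-6, Rational(-127651, 25530)), Add(-17081, 7432)) = Mul(Rational(-280831, 25530), -9649) = Rational(2709738319, 25530)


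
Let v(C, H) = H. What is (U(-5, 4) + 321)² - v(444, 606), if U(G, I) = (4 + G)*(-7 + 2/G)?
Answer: 2681014/25 ≈ 1.0724e+5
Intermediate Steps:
U(G, I) = (-7 + 2/G)*(4 + G)
(U(-5, 4) + 321)² - v(444, 606) = ((-26 - 7*(-5) + 8/(-5)) + 321)² - 1*606 = ((-26 + 35 + 8*(-⅕)) + 321)² - 606 = ((-26 + 35 - 8/5) + 321)² - 606 = (37/5 + 321)² - 606 = (1642/5)² - 606 = 2696164/25 - 606 = 2681014/25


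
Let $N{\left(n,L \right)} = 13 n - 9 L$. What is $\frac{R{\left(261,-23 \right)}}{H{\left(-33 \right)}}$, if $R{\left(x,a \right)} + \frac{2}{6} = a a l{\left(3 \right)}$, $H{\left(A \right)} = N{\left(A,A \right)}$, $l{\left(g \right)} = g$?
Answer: $- \frac{1190}{99} \approx -12.02$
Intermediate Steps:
$N{\left(n,L \right)} = - 9 L + 13 n$
$H{\left(A \right)} = 4 A$ ($H{\left(A \right)} = - 9 A + 13 A = 4 A$)
$R{\left(x,a \right)} = - \frac{1}{3} + 3 a^{2}$ ($R{\left(x,a \right)} = - \frac{1}{3} + a a 3 = - \frac{1}{3} + a^{2} \cdot 3 = - \frac{1}{3} + 3 a^{2}$)
$\frac{R{\left(261,-23 \right)}}{H{\left(-33 \right)}} = \frac{- \frac{1}{3} + 3 \left(-23\right)^{2}}{4 \left(-33\right)} = \frac{- \frac{1}{3} + 3 \cdot 529}{-132} = \left(- \frac{1}{3} + 1587\right) \left(- \frac{1}{132}\right) = \frac{4760}{3} \left(- \frac{1}{132}\right) = - \frac{1190}{99}$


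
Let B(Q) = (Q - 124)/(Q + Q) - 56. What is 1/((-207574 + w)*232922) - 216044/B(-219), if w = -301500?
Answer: 11220384702666241831/2867725110304180 ≈ 3912.6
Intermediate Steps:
B(Q) = -56 + (-124 + Q)/(2*Q) (B(Q) = (-124 + Q)/((2*Q)) - 56 = (-124 + Q)*(1/(2*Q)) - 56 = (-124 + Q)/(2*Q) - 56 = -56 + (-124 + Q)/(2*Q))
1/((-207574 + w)*232922) - 216044/B(-219) = 1/(-207574 - 301500*232922) - 216044/(-111/2 - 62/(-219)) = (1/232922)/(-509074) - 216044/(-111/2 - 62*(-1/219)) = -1/509074*1/232922 - 216044/(-111/2 + 62/219) = -1/118574534228 - 216044/(-24185/438) = -1/118574534228 - 216044*(-438/24185) = -1/118574534228 + 94627272/24185 = 11220384702666241831/2867725110304180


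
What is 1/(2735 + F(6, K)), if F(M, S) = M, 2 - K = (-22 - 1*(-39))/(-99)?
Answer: 1/2741 ≈ 0.00036483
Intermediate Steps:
K = 215/99 (K = 2 - (-22 - 1*(-39))/(-99) = 2 - (-22 + 39)*(-1)/99 = 2 - 17*(-1)/99 = 2 - 1*(-17/99) = 2 + 17/99 = 215/99 ≈ 2.1717)
1/(2735 + F(6, K)) = 1/(2735 + 6) = 1/2741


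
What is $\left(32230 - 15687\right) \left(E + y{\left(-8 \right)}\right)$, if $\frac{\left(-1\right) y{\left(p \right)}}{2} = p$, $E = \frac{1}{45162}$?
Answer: $\frac{11953855999}{45162} \approx 2.6469 \cdot 10^{5}$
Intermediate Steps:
$E = \frac{1}{45162} \approx 2.2143 \cdot 10^{-5}$
$y{\left(p \right)} = - 2 p$
$\left(32230 - 15687\right) \left(E + y{\left(-8 \right)}\right) = \left(32230 - 15687\right) \left(\frac{1}{45162} - -16\right) = 16543 \left(\frac{1}{45162} + 16\right) = 16543 \cdot \frac{722593}{45162} = \frac{11953855999}{45162}$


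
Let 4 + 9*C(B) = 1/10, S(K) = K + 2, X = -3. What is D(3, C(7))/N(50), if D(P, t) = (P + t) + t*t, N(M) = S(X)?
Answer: -2479/900 ≈ -2.7544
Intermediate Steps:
S(K) = 2 + K
N(M) = -1 (N(M) = 2 - 3 = -1)
C(B) = -13/30 (C(B) = -4/9 + (⅑)/10 = -4/9 + (⅑)*(⅒) = -4/9 + 1/90 = -13/30)
D(P, t) = P + t + t² (D(P, t) = (P + t) + t² = P + t + t²)
D(3, C(7))/N(50) = (3 - 13/30 + (-13/30)²)/(-1) = (3 - 13/30 + 169/900)*(-1) = (2479/900)*(-1) = -2479/900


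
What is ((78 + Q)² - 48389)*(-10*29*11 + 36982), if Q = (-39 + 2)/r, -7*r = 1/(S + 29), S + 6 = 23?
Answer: 4857926937600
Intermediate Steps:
S = 17 (S = -6 + 23 = 17)
r = -1/322 (r = -1/(7*(17 + 29)) = -⅐/46 = -⅐*1/46 = -1/322 ≈ -0.0031056)
Q = 11914 (Q = (-39 + 2)/(-1/322) = -37*(-322) = 11914)
((78 + Q)² - 48389)*(-10*29*11 + 36982) = ((78 + 11914)² - 48389)*(-10*29*11 + 36982) = (11992² - 48389)*(-290*11 + 36982) = (143808064 - 48389)*(-3190 + 36982) = 143759675*33792 = 4857926937600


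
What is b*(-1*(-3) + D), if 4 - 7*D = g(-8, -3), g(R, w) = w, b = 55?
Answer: 220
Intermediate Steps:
D = 1 (D = 4/7 - 1/7*(-3) = 4/7 + 3/7 = 1)
b*(-1*(-3) + D) = 55*(-1*(-3) + 1) = 55*(3 + 1) = 55*4 = 220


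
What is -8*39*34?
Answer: -10608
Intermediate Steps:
-8*39*34 = -312*34 = -1*10608 = -10608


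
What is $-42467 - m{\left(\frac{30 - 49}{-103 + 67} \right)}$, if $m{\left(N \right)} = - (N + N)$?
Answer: $- \frac{764387}{18} \approx -42466.0$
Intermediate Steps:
$m{\left(N \right)} = - 2 N$
$-42467 - m{\left(\frac{30 - 49}{-103 + 67} \right)} = -42467 - - 2 \frac{30 - 49}{-103 + 67} = -42467 - - 2 \left(- \frac{19}{-36}\right) = -42467 - - 2 \left(\left(-19\right) \left(- \frac{1}{36}\right)\right) = -42467 - \left(-2\right) \frac{19}{36} = -42467 - - \frac{19}{18} = -42467 + \frac{19}{18} = - \frac{764387}{18}$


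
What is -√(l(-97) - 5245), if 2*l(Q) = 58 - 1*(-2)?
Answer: -I*√5215 ≈ -72.215*I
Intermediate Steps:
l(Q) = 30 (l(Q) = (58 - 1*(-2))/2 = (58 + 2)/2 = (½)*60 = 30)
-√(l(-97) - 5245) = -√(30 - 5245) = -√(-5215) = -I*√5215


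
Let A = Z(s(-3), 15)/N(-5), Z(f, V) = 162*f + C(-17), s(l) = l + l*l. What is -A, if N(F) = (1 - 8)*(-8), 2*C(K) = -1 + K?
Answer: -963/56 ≈ -17.196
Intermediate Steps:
C(K) = -½ + K/2 (C(K) = (-1 + K)/2 = -½ + K/2)
N(F) = 56 (N(F) = -7*(-8) = 56)
s(l) = l + l²
Z(f, V) = -9 + 162*f (Z(f, V) = 162*f + (-½ + (½)*(-17)) = 162*f + (-½ - 17/2) = 162*f - 9 = -9 + 162*f)
A = 963/56 (A = (-9 + 162*(-3*(1 - 3)))/56 = (-9 + 162*(-3*(-2)))*(1/56) = (-9 + 162*6)*(1/56) = (-9 + 972)*(1/56) = 963*(1/56) = 963/56 ≈ 17.196)
-A = -1*963/56 = -963/56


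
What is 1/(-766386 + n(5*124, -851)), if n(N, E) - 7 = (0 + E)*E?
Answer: -1/42178 ≈ -2.3709e-5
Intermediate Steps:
n(N, E) = 7 + E**2 (n(N, E) = 7 + (0 + E)*E = 7 + E*E = 7 + E**2)
1/(-766386 + n(5*124, -851)) = 1/(-766386 + (7 + (-851)**2)) = 1/(-766386 + (7 + 724201)) = 1/(-766386 + 724208) = 1/(-42178) = -1/42178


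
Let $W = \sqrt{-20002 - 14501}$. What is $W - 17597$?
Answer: $-17597 + i \sqrt{34503} \approx -17597.0 + 185.75 i$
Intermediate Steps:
$W = i \sqrt{34503}$ ($W = \sqrt{-34503} = i \sqrt{34503} \approx 185.75 i$)
$W - 17597 = i \sqrt{34503} - 17597 = -17597 + i \sqrt{34503}$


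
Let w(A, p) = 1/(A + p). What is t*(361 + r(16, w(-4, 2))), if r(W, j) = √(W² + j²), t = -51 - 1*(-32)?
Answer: -6859 - 95*√41/2 ≈ -7163.1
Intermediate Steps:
t = -19 (t = -51 + 32 = -19)
t*(361 + r(16, w(-4, 2))) = -19*(361 + √(16² + (1/(-4 + 2))²)) = -19*(361 + √(256 + (1/(-2))²)) = -19*(361 + √(256 + (-½)²)) = -19*(361 + √(256 + ¼)) = -19*(361 + √(1025/4)) = -19*(361 + 5*√41/2) = -6859 - 95*√41/2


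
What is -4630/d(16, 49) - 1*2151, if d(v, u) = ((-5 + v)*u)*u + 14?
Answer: -11368961/5285 ≈ -2151.2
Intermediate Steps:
d(v, u) = 14 + u**2*(-5 + v) (d(v, u) = (u*(-5 + v))*u + 14 = u**2*(-5 + v) + 14 = 14 + u**2*(-5 + v))
-4630/d(16, 49) - 1*2151 = -4630/(14 - 5*49**2 + 16*49**2) - 1*2151 = -4630/(14 - 5*2401 + 16*2401) - 2151 = -4630/(14 - 12005 + 38416) - 2151 = -4630/26425 - 2151 = -4630*1/26425 - 2151 = -926/5285 - 2151 = -11368961/5285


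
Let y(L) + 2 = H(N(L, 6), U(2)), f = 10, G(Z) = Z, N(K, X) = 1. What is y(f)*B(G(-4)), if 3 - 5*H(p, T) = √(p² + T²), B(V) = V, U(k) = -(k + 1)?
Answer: 28/5 + 4*√10/5 ≈ 8.1298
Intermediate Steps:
U(k) = -1 - k (U(k) = -(1 + k) = -1 - k)
H(p, T) = ⅗ - √(T² + p²)/5 (H(p, T) = ⅗ - √(p² + T²)/5 = ⅗ - √(T² + p²)/5)
y(L) = -7/5 - √10/5 (y(L) = -2 + (⅗ - √((-1 - 1*2)² + 1²)/5) = -2 + (⅗ - √((-1 - 2)² + 1)/5) = -2 + (⅗ - √((-3)² + 1)/5) = -2 + (⅗ - √(9 + 1)/5) = -2 + (⅗ - √10/5) = -7/5 - √10/5)
y(f)*B(G(-4)) = (-7/5 - √10/5)*(-4) = 28/5 + 4*√10/5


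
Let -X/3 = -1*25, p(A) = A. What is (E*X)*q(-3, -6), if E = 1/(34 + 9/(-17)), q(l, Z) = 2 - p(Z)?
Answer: 10200/569 ≈ 17.926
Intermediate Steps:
q(l, Z) = 2 - Z
X = 75 (X = -(-3)*25 = -3*(-25) = 75)
E = 17/569 (E = 1/(34 + 9*(-1/17)) = 1/(34 - 9/17) = 1/(569/17) = 17/569 ≈ 0.029877)
(E*X)*q(-3, -6) = ((17/569)*75)*(2 - 1*(-6)) = 1275*(2 + 6)/569 = (1275/569)*8 = 10200/569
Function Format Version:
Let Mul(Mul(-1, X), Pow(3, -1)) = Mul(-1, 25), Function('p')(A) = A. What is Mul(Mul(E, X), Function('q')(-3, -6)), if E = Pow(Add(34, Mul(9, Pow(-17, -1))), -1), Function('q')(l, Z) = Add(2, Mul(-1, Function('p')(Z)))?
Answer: Rational(10200, 569) ≈ 17.926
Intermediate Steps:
Function('q')(l, Z) = Add(2, Mul(-1, Z))
X = 75 (X = Mul(-3, Mul(-1, 25)) = Mul(-3, -25) = 75)
E = Rational(17, 569) (E = Pow(Add(34, Mul(9, Rational(-1, 17))), -1) = Pow(Add(34, Rational(-9, 17)), -1) = Pow(Rational(569, 17), -1) = Rational(17, 569) ≈ 0.029877)
Mul(Mul(E, X), Function('q')(-3, -6)) = Mul(Mul(Rational(17, 569), 75), Add(2, Mul(-1, -6))) = Mul(Rational(1275, 569), Add(2, 6)) = Mul(Rational(1275, 569), 8) = Rational(10200, 569)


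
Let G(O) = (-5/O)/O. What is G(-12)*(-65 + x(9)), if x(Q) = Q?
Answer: 35/18 ≈ 1.9444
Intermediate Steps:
G(O) = -5/O²
G(-12)*(-65 + x(9)) = (-5/(-12)²)*(-65 + 9) = -5*1/144*(-56) = -5/144*(-56) = 35/18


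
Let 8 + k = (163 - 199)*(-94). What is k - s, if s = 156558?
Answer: -153182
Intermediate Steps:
k = 3376 (k = -8 + (163 - 199)*(-94) = -8 - 36*(-94) = -8 + 3384 = 3376)
k - s = 3376 - 1*156558 = 3376 - 156558 = -153182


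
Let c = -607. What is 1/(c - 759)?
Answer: -1/1366 ≈ -0.00073206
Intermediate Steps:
1/(c - 759) = 1/(-607 - 759) = 1/(-1366) = -1/1366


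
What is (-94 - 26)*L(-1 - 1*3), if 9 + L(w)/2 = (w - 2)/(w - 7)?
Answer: 22320/11 ≈ 2029.1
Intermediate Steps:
L(w) = -18 + 2*(-2 + w)/(-7 + w) (L(w) = -18 + 2*((w - 2)/(w - 7)) = -18 + 2*((-2 + w)/(-7 + w)) = -18 + 2*(-2 + w)/(-7 + w))
(-94 - 26)*L(-1 - 1*3) = (-94 - 26)*(2*(61 - 8*(-1 - 1*3))/(-7 + (-1 - 1*3))) = -240*(61 - 8*(-1 - 3))/(-7 + (-1 - 3)) = -240*(61 - 8*(-4))/(-7 - 4) = -240*(61 + 32)/(-11) = -240*(-1)*93/11 = -120*(-186/11) = 22320/11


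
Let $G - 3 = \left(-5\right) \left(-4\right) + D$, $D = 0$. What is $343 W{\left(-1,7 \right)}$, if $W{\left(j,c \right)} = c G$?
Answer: $55223$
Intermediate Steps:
$G = 23$ ($G = 3 + \left(\left(-5\right) \left(-4\right) + 0\right) = 3 + \left(20 + 0\right) = 3 + 20 = 23$)
$W{\left(j,c \right)} = 23 c$ ($W{\left(j,c \right)} = c 23 = 23 c$)
$343 W{\left(-1,7 \right)} = 343 \cdot 23 \cdot 7 = 343 \cdot 161 = 55223$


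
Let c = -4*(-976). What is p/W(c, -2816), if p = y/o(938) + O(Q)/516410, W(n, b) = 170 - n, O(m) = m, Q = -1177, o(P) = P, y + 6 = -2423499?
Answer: 44697261467/64597210490 ≈ 0.69194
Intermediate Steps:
y = -2423505 (y = -6 - 2423499 = -2423505)
c = 3904
p = -44697261467/17299735 (p = -2423505/938 - 1177/516410 = -2423505*1/938 - 1177*1/516410 = -346215/134 - 1177/516410 = -44697261467/17299735 ≈ -2583.7)
p/W(c, -2816) = -44697261467/(17299735*(170 - 1*3904)) = -44697261467/(17299735*(170 - 3904)) = -44697261467/17299735/(-3734) = -44697261467/17299735*(-1/3734) = 44697261467/64597210490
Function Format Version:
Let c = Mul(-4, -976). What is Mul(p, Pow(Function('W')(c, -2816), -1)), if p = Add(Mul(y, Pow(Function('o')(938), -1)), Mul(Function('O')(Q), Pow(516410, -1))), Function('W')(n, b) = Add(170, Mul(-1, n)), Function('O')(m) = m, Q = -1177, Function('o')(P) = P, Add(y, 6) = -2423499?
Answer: Rational(44697261467, 64597210490) ≈ 0.69194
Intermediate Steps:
y = -2423505 (y = Add(-6, -2423499) = -2423505)
c = 3904
p = Rational(-44697261467, 17299735) (p = Add(Mul(-2423505, Pow(938, -1)), Mul(-1177, Pow(516410, -1))) = Add(Mul(-2423505, Rational(1, 938)), Mul(-1177, Rational(1, 516410))) = Add(Rational(-346215, 134), Rational(-1177, 516410)) = Rational(-44697261467, 17299735) ≈ -2583.7)
Mul(p, Pow(Function('W')(c, -2816), -1)) = Mul(Rational(-44697261467, 17299735), Pow(Add(170, Mul(-1, 3904)), -1)) = Mul(Rational(-44697261467, 17299735), Pow(Add(170, -3904), -1)) = Mul(Rational(-44697261467, 17299735), Pow(-3734, -1)) = Mul(Rational(-44697261467, 17299735), Rational(-1, 3734)) = Rational(44697261467, 64597210490)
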